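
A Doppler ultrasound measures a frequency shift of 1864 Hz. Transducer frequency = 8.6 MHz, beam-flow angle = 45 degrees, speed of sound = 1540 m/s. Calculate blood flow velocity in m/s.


v = fd * c / (2 * f0 * cos(theta))
v = 1864 * 1540 / (2 * 8.6000e+06 * cos(45))
v = 0.236 m/s


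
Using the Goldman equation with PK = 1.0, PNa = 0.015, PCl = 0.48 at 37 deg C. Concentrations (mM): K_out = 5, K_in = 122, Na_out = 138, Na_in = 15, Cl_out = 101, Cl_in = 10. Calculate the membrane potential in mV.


Vm = (RT/F)*ln((PK*Ko + PNa*Nao + PCl*Cli)/(PK*Ki + PNa*Nai + PCl*Clo))
Numer = 11.87, Denom = 170.705
Vm = -71.25 mV


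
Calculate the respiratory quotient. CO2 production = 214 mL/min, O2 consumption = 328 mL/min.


RQ = VCO2 / VO2
RQ = 214 / 328
RQ = 0.6524


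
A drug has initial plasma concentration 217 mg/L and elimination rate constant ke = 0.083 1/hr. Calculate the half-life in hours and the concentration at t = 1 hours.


t_half = ln(2) / ke = 0.693147 / 0.083 = 8.351 hr
C(t) = C0 * exp(-ke*t) = 217 * exp(-0.083*1)
C(1) = 199.7 mg/L


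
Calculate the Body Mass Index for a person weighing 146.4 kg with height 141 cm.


BMI = weight / height^2
height = 141 cm = 1.41 m
BMI = 146.4 / 1.41^2
BMI = 73.64 kg/m^2


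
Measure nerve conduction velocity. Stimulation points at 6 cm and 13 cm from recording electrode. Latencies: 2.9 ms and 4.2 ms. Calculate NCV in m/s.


Distance = (13 - 6) / 100 = 0.07 m
dt = (4.2 - 2.9) / 1000 = 0.0013 s
NCV = dist / dt = 53.85 m/s


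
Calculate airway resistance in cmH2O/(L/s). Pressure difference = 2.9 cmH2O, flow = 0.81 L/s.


R = dP / flow
R = 2.9 / 0.81
R = 3.58 cmH2O/(L/s)


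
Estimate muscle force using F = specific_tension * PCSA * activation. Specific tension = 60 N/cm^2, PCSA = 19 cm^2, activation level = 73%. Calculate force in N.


F = sigma * PCSA * activation
F = 60 * 19 * 0.73
F = 832.2 N


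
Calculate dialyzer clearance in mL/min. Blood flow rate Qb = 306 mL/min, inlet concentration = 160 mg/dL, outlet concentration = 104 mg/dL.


K = Qb * (Cb_in - Cb_out) / Cb_in
K = 306 * (160 - 104) / 160
K = 107.1 mL/min


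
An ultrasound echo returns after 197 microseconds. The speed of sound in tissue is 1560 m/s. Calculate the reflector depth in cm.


depth = c * t / 2
t = 197 us = 1.9700e-04 s
depth = 1560 * 1.9700e-04 / 2
depth = 0.15366 m = 15.366 cm


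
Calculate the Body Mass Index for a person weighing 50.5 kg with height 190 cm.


BMI = weight / height^2
height = 190 cm = 1.9 m
BMI = 50.5 / 1.9^2
BMI = 13.99 kg/m^2


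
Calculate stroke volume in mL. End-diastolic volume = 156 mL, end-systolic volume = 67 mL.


SV = EDV - ESV
SV = 156 - 67
SV = 89 mL


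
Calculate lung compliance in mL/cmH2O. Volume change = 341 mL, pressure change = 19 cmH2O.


C = dV / dP
C = 341 / 19
C = 17.95 mL/cmH2O


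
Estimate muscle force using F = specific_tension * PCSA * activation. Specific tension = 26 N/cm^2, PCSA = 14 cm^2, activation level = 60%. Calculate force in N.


F = sigma * PCSA * activation
F = 26 * 14 * 0.6
F = 218.4 N


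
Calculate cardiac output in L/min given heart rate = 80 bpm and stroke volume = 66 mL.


CO = HR * SV
CO = 80 * 66 / 1000
CO = 5.28 L/min


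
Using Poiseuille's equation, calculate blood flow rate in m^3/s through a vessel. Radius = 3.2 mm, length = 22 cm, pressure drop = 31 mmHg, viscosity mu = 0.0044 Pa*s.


Q = pi*r^4*dP / (8*mu*L)
r = 0.0032 m, L = 0.22 m
dP = 31 mmHg = 4132.982 Pa
Q = 1.7581e-04 m^3/s


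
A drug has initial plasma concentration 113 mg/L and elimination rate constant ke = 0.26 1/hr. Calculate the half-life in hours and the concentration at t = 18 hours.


t_half = ln(2) / ke = 0.693147 / 0.26 = 2.666 hr
C(t) = C0 * exp(-ke*t) = 113 * exp(-0.26*18)
C(18) = 1.049 mg/L


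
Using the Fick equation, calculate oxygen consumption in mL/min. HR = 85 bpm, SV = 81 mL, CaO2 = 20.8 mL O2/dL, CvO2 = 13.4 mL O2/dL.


CO = HR*SV = 85*81/1000 = 6.885 L/min
a-v O2 diff = 20.8 - 13.4 = 7.4 mL/dL
VO2 = CO * (CaO2-CvO2) * 10 dL/L
VO2 = 6.885 * 7.4 * 10
VO2 = 509.5 mL/min


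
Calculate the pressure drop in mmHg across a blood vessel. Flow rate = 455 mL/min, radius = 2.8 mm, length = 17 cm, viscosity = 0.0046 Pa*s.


dP = 8*mu*L*Q / (pi*r^4)
Q = 455 mL/min = 7.58333e-06 m^3/s
dP = 245.683 Pa = 245.683 / 133.322 mmHg = 1.843 mmHg


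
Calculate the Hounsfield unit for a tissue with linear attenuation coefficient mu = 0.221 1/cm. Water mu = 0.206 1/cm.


HU = ((mu_tissue - mu_water) / mu_water) * 1000
HU = ((0.221 - 0.206) / 0.206) * 1000
HU = 72.82


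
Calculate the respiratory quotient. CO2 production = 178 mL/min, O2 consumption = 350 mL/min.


RQ = VCO2 / VO2
RQ = 178 / 350
RQ = 0.5086


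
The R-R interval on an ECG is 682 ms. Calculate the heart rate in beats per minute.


HR = 60 / RR_interval(s)
RR = 682 ms = 0.682 s
HR = 60 / 0.682 = 87.98 bpm


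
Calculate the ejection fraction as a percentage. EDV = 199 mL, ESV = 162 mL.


SV = EDV - ESV = 199 - 162 = 37 mL
EF = SV/EDV * 100 = 37/199 * 100
EF = 18.59%


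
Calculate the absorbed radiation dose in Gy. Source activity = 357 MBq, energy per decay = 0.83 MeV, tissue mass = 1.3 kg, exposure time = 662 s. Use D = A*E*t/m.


A = 357 MBq = 3.5700e+08 Bq
E = 0.83 MeV = 1.32966e-13 J
D = A*E*t/m = 3.5700e+08*1.32966e-13*662/1.3
D = 0.02417 Gy


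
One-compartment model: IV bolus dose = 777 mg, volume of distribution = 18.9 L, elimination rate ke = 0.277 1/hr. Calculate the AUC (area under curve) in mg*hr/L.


C0 = Dose/Vd = 777/18.9 = 41.1111 mg/L
AUC = C0/ke = 41.1111/0.277
AUC = 148.4 mg*hr/L


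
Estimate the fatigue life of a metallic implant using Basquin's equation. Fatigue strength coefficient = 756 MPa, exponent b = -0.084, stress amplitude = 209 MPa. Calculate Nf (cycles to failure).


sigma_a = sigma_f' * (2Nf)^b
2Nf = (sigma_a/sigma_f')^(1/b)
2Nf = (209/756)^(1/-0.084)
2Nf = 4439432.9
Nf = 2.2197e+06


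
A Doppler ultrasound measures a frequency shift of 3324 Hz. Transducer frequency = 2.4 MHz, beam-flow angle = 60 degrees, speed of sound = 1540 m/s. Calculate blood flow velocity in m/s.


v = fd * c / (2 * f0 * cos(theta))
v = 3324 * 1540 / (2 * 2.4000e+06 * cos(60))
v = 2.133 m/s


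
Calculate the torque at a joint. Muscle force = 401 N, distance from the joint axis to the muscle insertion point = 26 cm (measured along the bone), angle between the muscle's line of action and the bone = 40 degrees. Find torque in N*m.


Torque = F * d * sin(theta)   (moment arm = d*sin(theta))
d = 26 cm = 0.26 m
Torque = 401 * 0.26 * sin(40)
Torque = 67.02 N*m


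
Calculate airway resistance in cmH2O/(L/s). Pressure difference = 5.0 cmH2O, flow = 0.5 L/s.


R = dP / flow
R = 5.0 / 0.5
R = 10 cmH2O/(L/s)


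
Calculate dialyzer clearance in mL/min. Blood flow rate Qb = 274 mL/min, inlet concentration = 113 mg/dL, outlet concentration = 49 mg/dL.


K = Qb * (Cb_in - Cb_out) / Cb_in
K = 274 * (113 - 49) / 113
K = 155.2 mL/min


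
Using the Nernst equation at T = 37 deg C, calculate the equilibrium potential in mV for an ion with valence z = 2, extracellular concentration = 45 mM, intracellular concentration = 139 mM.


E = (RT/(zF)) * ln(C_out/C_in)
T = 37 + 273.15 = 310.15 K
E = (8.314 * 310.15 / (2 * 96485)) * ln(45/139)
E = -15.07 mV


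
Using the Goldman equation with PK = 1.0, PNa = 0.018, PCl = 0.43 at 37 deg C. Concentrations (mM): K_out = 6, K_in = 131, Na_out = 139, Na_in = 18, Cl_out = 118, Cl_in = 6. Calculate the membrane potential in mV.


Vm = (RT/F)*ln((PK*Ko + PNa*Nao + PCl*Cli)/(PK*Ki + PNa*Nai + PCl*Clo))
Numer = 11.082, Denom = 182.064
Vm = -74.8 mV


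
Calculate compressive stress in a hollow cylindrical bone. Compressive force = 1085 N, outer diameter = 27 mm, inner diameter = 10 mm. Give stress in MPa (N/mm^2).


A = pi*(r_o^2 - r_i^2)
r_o = 13.5 mm, r_i = 5 mm
A = 494.015 mm^2
sigma = F/A = 1085 / 494.015
sigma = 2.196 MPa


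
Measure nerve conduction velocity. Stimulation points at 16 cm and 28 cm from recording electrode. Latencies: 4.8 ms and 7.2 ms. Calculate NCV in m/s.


Distance = (28 - 16) / 100 = 0.12 m
dt = (7.2 - 4.8) / 1000 = 0.0024 s
NCV = dist / dt = 50 m/s


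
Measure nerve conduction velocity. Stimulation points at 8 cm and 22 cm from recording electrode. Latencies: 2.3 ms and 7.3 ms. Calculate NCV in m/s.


Distance = (22 - 8) / 100 = 0.14 m
dt = (7.3 - 2.3) / 1000 = 0.005 s
NCV = dist / dt = 28 m/s


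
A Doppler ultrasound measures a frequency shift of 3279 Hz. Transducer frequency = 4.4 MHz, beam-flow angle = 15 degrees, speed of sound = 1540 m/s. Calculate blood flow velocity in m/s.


v = fd * c / (2 * f0 * cos(theta))
v = 3279 * 1540 / (2 * 4.4000e+06 * cos(15))
v = 0.5941 m/s


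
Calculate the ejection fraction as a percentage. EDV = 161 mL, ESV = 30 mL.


SV = EDV - ESV = 161 - 30 = 131 mL
EF = SV/EDV * 100 = 131/161 * 100
EF = 81.37%


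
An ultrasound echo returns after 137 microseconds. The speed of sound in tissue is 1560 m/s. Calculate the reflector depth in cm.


depth = c * t / 2
t = 137 us = 1.3700e-04 s
depth = 1560 * 1.3700e-04 / 2
depth = 0.10686 m = 10.686 cm


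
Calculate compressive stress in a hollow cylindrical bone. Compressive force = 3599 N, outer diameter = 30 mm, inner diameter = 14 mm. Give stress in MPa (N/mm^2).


A = pi*(r_o^2 - r_i^2)
r_o = 15 mm, r_i = 7 mm
A = 552.92 mm^2
sigma = F/A = 3599 / 552.92
sigma = 6.509 MPa


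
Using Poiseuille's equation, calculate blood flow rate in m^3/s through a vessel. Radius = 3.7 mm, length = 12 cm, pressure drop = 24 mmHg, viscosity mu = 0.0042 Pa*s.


Q = pi*r^4*dP / (8*mu*L)
r = 0.0037 m, L = 0.12 m
dP = 24 mmHg = 3199.728 Pa
Q = 4.6725e-04 m^3/s


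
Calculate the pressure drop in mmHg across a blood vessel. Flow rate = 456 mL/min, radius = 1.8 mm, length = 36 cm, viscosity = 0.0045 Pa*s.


dP = 8*mu*L*Q / (pi*r^4)
Q = 456 mL/min = 7.6e-06 m^3/s
dP = 2986.61 Pa = 2986.61 / 133.322 mmHg = 22.4 mmHg


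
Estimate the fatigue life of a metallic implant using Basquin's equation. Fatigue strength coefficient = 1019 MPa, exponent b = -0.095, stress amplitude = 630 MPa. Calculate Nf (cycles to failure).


sigma_a = sigma_f' * (2Nf)^b
2Nf = (sigma_a/sigma_f')^(1/b)
2Nf = (630/1019)^(1/-0.095)
2Nf = 157.85153
Nf = 78.93


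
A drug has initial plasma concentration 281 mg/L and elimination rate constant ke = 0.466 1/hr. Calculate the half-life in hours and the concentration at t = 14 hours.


t_half = ln(2) / ke = 0.693147 / 0.466 = 1.487 hr
C(t) = C0 * exp(-ke*t) = 281 * exp(-0.466*14)
C(14) = 0.4124 mg/L


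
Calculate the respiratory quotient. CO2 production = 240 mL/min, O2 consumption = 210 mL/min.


RQ = VCO2 / VO2
RQ = 240 / 210
RQ = 1.143


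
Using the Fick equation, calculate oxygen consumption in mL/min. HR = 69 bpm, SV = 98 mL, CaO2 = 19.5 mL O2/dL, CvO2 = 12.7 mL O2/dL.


CO = HR*SV = 69*98/1000 = 6.762 L/min
a-v O2 diff = 19.5 - 12.7 = 6.8 mL/dL
VO2 = CO * (CaO2-CvO2) * 10 dL/L
VO2 = 6.762 * 6.8 * 10
VO2 = 459.8 mL/min


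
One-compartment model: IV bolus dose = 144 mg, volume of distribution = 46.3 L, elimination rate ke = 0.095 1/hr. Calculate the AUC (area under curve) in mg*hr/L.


C0 = Dose/Vd = 144/46.3 = 3.11015 mg/L
AUC = C0/ke = 3.11015/0.095
AUC = 32.74 mg*hr/L


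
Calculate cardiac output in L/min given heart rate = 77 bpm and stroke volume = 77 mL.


CO = HR * SV
CO = 77 * 77 / 1000
CO = 5.929 L/min


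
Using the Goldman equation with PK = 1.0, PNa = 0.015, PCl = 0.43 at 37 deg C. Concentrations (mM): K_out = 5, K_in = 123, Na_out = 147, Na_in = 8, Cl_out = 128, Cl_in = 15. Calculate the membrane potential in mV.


Vm = (RT/F)*ln((PK*Ko + PNa*Nao + PCl*Cli)/(PK*Ki + PNa*Nai + PCl*Clo))
Numer = 13.655, Denom = 178.16
Vm = -68.65 mV


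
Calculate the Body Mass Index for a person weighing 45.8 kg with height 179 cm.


BMI = weight / height^2
height = 179 cm = 1.79 m
BMI = 45.8 / 1.79^2
BMI = 14.29 kg/m^2


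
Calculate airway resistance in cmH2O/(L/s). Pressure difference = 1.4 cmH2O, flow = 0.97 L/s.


R = dP / flow
R = 1.4 / 0.97
R = 1.443 cmH2O/(L/s)


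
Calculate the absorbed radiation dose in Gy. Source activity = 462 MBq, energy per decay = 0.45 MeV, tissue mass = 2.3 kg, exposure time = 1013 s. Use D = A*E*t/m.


A = 462 MBq = 4.6200e+08 Bq
E = 0.45 MeV = 7.209e-14 J
D = A*E*t/m = 4.6200e+08*7.209e-14*1013/2.3
D = 0.01467 Gy


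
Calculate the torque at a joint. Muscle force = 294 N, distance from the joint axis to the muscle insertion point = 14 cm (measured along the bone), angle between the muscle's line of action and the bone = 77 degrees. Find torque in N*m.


Torque = F * d * sin(theta)   (moment arm = d*sin(theta))
d = 14 cm = 0.14 m
Torque = 294 * 0.14 * sin(77)
Torque = 40.11 N*m


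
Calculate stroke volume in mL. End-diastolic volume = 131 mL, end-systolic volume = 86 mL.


SV = EDV - ESV
SV = 131 - 86
SV = 45 mL


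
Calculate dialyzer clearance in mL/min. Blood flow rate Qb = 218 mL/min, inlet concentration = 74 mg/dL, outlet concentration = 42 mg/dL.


K = Qb * (Cb_in - Cb_out) / Cb_in
K = 218 * (74 - 42) / 74
K = 94.27 mL/min


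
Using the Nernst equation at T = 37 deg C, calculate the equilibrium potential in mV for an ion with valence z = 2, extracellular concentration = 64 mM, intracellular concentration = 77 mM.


E = (RT/(zF)) * ln(C_out/C_in)
T = 37 + 273.15 = 310.15 K
E = (8.314 * 310.15 / (2 * 96485)) * ln(64/77)
E = -2.471 mV


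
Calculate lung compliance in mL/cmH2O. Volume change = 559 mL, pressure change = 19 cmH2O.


C = dV / dP
C = 559 / 19
C = 29.42 mL/cmH2O


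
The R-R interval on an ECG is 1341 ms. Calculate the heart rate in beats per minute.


HR = 60 / RR_interval(s)
RR = 1341 ms = 1.341 s
HR = 60 / 1.341 = 44.74 bpm


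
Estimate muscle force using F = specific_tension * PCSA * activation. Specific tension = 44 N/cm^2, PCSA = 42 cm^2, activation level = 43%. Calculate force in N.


F = sigma * PCSA * activation
F = 44 * 42 * 0.43
F = 794.6 N


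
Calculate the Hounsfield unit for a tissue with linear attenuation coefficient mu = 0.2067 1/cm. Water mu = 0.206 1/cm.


HU = ((mu_tissue - mu_water) / mu_water) * 1000
HU = ((0.2067 - 0.206) / 0.206) * 1000
HU = 3.398


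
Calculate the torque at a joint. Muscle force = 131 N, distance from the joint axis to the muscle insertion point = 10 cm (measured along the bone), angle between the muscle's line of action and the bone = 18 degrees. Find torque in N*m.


Torque = F * d * sin(theta)   (moment arm = d*sin(theta))
d = 10 cm = 0.1 m
Torque = 131 * 0.1 * sin(18)
Torque = 4.048 N*m


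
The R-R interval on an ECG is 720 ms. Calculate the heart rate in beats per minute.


HR = 60 / RR_interval(s)
RR = 720 ms = 0.72 s
HR = 60 / 0.72 = 83.33 bpm


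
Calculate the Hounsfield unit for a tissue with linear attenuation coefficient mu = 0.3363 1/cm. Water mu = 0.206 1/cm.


HU = ((mu_tissue - mu_water) / mu_water) * 1000
HU = ((0.3363 - 0.206) / 0.206) * 1000
HU = 632.5


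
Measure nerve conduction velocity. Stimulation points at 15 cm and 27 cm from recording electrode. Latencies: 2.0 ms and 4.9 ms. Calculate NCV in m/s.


Distance = (27 - 15) / 100 = 0.12 m
dt = (4.9 - 2.0) / 1000 = 0.0029 s
NCV = dist / dt = 41.38 m/s


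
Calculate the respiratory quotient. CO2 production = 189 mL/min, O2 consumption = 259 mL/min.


RQ = VCO2 / VO2
RQ = 189 / 259
RQ = 0.7297


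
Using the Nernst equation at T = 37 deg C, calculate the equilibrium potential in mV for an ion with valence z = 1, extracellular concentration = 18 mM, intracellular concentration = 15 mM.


E = (RT/(zF)) * ln(C_out/C_in)
T = 37 + 273.15 = 310.15 K
E = (8.314 * 310.15 / (1 * 96485)) * ln(18/15)
E = 4.873 mV


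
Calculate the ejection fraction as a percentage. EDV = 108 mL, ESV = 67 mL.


SV = EDV - ESV = 108 - 67 = 41 mL
EF = SV/EDV * 100 = 41/108 * 100
EF = 37.96%


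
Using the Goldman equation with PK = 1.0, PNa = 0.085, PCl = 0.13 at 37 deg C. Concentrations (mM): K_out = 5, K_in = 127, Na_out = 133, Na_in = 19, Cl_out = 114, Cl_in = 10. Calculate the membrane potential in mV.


Vm = (RT/F)*ln((PK*Ko + PNa*Nao + PCl*Cli)/(PK*Ki + PNa*Nai + PCl*Clo))
Numer = 17.605, Denom = 143.435
Vm = -56.06 mV


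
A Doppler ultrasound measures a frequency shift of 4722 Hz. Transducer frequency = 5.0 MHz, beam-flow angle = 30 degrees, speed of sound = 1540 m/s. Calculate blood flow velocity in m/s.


v = fd * c / (2 * f0 * cos(theta))
v = 4722 * 1540 / (2 * 5.0000e+06 * cos(30))
v = 0.8397 m/s


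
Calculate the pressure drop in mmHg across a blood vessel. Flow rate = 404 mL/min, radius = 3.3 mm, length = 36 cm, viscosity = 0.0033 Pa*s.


dP = 8*mu*L*Q / (pi*r^4)
Q = 404 mL/min = 6.73333e-06 m^3/s
dP = 171.763 Pa = 171.763 / 133.322 mmHg = 1.288 mmHg


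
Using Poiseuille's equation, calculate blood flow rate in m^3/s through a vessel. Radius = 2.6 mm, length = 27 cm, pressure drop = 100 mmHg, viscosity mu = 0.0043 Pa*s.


Q = pi*r^4*dP / (8*mu*L)
r = 0.0026 m, L = 0.27 m
dP = 100 mmHg = 13332.2 Pa
Q = 2.0607e-04 m^3/s


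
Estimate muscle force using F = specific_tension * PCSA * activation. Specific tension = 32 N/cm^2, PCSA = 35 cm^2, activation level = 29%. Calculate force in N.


F = sigma * PCSA * activation
F = 32 * 35 * 0.29
F = 324.8 N


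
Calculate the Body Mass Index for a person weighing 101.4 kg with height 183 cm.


BMI = weight / height^2
height = 183 cm = 1.83 m
BMI = 101.4 / 1.83^2
BMI = 30.28 kg/m^2


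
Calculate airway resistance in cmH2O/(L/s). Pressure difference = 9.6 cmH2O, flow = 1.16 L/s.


R = dP / flow
R = 9.6 / 1.16
R = 8.276 cmH2O/(L/s)


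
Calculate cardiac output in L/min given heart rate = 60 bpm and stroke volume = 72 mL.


CO = HR * SV
CO = 60 * 72 / 1000
CO = 4.32 L/min


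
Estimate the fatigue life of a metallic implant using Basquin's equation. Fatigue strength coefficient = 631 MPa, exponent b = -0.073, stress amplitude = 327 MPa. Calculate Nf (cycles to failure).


sigma_a = sigma_f' * (2Nf)^b
2Nf = (sigma_a/sigma_f')^(1/b)
2Nf = (327/631)^(1/-0.073)
2Nf = 8141.5471
Nf = 4071


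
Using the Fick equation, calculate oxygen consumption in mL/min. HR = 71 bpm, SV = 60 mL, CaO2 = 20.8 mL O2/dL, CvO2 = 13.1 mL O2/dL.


CO = HR*SV = 71*60/1000 = 4.26 L/min
a-v O2 diff = 20.8 - 13.1 = 7.7 mL/dL
VO2 = CO * (CaO2-CvO2) * 10 dL/L
VO2 = 4.26 * 7.7 * 10
VO2 = 328 mL/min


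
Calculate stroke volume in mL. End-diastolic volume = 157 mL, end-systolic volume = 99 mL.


SV = EDV - ESV
SV = 157 - 99
SV = 58 mL


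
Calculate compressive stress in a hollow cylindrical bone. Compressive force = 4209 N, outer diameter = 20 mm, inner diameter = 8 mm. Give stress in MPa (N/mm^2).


A = pi*(r_o^2 - r_i^2)
r_o = 10 mm, r_i = 4 mm
A = 263.894 mm^2
sigma = F/A = 4209 / 263.894
sigma = 15.95 MPa


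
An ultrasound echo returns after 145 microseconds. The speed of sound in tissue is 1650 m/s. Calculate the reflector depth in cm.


depth = c * t / 2
t = 145 us = 1.4500e-04 s
depth = 1650 * 1.4500e-04 / 2
depth = 0.119625 m = 11.9625 cm


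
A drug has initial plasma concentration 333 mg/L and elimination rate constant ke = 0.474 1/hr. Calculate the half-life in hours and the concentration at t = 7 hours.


t_half = ln(2) / ke = 0.693147 / 0.474 = 1.462 hr
C(t) = C0 * exp(-ke*t) = 333 * exp(-0.474*7)
C(7) = 12.06 mg/L


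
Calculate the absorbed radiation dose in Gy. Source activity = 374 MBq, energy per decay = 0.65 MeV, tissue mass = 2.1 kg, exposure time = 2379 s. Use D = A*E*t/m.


A = 374 MBq = 3.7400e+08 Bq
E = 0.65 MeV = 1.0413e-13 J
D = A*E*t/m = 3.7400e+08*1.0413e-13*2379/2.1
D = 0.04412 Gy


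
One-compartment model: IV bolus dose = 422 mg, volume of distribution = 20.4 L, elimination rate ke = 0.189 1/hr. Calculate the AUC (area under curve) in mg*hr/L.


C0 = Dose/Vd = 422/20.4 = 20.6863 mg/L
AUC = C0/ke = 20.6863/0.189
AUC = 109.5 mg*hr/L


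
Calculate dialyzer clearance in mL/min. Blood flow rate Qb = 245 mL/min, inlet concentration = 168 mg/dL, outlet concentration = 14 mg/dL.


K = Qb * (Cb_in - Cb_out) / Cb_in
K = 245 * (168 - 14) / 168
K = 224.6 mL/min


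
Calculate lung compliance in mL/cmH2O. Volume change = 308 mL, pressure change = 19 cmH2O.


C = dV / dP
C = 308 / 19
C = 16.21 mL/cmH2O


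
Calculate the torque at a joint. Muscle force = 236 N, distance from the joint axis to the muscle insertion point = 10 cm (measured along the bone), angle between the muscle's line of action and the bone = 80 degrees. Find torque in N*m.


Torque = F * d * sin(theta)   (moment arm = d*sin(theta))
d = 10 cm = 0.1 m
Torque = 236 * 0.1 * sin(80)
Torque = 23.24 N*m


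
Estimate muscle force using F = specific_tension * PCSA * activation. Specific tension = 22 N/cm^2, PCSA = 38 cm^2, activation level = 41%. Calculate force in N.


F = sigma * PCSA * activation
F = 22 * 38 * 0.41
F = 342.8 N


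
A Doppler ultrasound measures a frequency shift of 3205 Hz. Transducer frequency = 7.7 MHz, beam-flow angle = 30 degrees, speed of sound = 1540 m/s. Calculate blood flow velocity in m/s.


v = fd * c / (2 * f0 * cos(theta))
v = 3205 * 1540 / (2 * 7.7000e+06 * cos(30))
v = 0.3701 m/s


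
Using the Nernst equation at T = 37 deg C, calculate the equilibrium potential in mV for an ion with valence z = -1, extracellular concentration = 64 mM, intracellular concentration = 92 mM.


E = (RT/(zF)) * ln(C_out/C_in)
T = 37 + 273.15 = 310.15 K
E = (8.314 * 310.15 / (-1 * 96485)) * ln(64/92)
E = 9.699 mV


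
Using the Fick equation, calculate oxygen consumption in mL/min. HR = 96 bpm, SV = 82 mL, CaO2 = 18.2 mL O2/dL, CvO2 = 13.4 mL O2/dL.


CO = HR*SV = 96*82/1000 = 7.872 L/min
a-v O2 diff = 18.2 - 13.4 = 4.8 mL/dL
VO2 = CO * (CaO2-CvO2) * 10 dL/L
VO2 = 7.872 * 4.8 * 10
VO2 = 377.9 mL/min


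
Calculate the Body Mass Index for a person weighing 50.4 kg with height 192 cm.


BMI = weight / height^2
height = 192 cm = 1.92 m
BMI = 50.4 / 1.92^2
BMI = 13.67 kg/m^2


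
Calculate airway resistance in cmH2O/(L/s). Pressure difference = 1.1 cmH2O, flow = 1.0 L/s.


R = dP / flow
R = 1.1 / 1.0
R = 1.1 cmH2O/(L/s)


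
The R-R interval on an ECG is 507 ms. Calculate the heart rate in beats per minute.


HR = 60 / RR_interval(s)
RR = 507 ms = 0.507 s
HR = 60 / 0.507 = 118.3 bpm


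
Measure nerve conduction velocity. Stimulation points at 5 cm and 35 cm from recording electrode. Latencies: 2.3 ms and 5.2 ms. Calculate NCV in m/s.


Distance = (35 - 5) / 100 = 0.3 m
dt = (5.2 - 2.3) / 1000 = 0.0029 s
NCV = dist / dt = 103.4 m/s


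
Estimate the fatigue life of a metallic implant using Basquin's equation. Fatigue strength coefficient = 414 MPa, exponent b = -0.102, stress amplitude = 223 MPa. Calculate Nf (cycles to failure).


sigma_a = sigma_f' * (2Nf)^b
2Nf = (sigma_a/sigma_f')^(1/b)
2Nf = (223/414)^(1/-0.102)
2Nf = 430.79375
Nf = 215.4


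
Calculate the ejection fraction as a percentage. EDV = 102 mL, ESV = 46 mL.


SV = EDV - ESV = 102 - 46 = 56 mL
EF = SV/EDV * 100 = 56/102 * 100
EF = 54.9%


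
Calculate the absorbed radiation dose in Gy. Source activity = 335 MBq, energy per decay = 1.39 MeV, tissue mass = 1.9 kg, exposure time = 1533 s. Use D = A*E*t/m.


A = 335 MBq = 3.3500e+08 Bq
E = 1.39 MeV = 2.22678e-13 J
D = A*E*t/m = 3.3500e+08*2.22678e-13*1533/1.9
D = 0.06019 Gy


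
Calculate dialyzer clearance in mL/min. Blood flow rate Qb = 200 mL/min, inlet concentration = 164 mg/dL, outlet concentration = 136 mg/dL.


K = Qb * (Cb_in - Cb_out) / Cb_in
K = 200 * (164 - 136) / 164
K = 34.15 mL/min


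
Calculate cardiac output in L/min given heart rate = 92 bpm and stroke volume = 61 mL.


CO = HR * SV
CO = 92 * 61 / 1000
CO = 5.612 L/min


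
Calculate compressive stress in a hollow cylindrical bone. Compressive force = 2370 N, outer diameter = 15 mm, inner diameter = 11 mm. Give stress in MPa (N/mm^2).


A = pi*(r_o^2 - r_i^2)
r_o = 7.5 mm, r_i = 5.5 mm
A = 81.6814 mm^2
sigma = F/A = 2370 / 81.6814
sigma = 29.02 MPa


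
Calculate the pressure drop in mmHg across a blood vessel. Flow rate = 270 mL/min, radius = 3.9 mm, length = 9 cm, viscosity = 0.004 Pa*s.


dP = 8*mu*L*Q / (pi*r^4)
Q = 270 mL/min = 4.5e-06 m^3/s
dP = 17.8319 Pa = 17.8319 / 133.322 mmHg = 0.1338 mmHg


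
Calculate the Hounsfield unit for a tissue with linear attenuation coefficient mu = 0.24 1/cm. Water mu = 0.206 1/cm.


HU = ((mu_tissue - mu_water) / mu_water) * 1000
HU = ((0.24 - 0.206) / 0.206) * 1000
HU = 165


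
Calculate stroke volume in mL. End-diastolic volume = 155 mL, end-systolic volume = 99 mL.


SV = EDV - ESV
SV = 155 - 99
SV = 56 mL


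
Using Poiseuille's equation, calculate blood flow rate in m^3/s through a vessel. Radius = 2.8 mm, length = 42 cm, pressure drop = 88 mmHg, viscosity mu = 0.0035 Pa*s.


Q = pi*r^4*dP / (8*mu*L)
r = 0.0028 m, L = 0.42 m
dP = 88 mmHg = 11732.336 Pa
Q = 1.9265e-04 m^3/s


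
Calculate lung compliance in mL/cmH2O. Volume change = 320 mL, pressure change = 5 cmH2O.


C = dV / dP
C = 320 / 5
C = 64 mL/cmH2O


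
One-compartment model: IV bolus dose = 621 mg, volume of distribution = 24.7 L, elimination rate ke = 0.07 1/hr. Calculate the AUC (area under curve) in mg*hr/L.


C0 = Dose/Vd = 621/24.7 = 25.1417 mg/L
AUC = C0/ke = 25.1417/0.07
AUC = 359.2 mg*hr/L


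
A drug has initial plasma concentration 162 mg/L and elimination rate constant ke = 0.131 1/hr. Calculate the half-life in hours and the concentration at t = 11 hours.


t_half = ln(2) / ke = 0.693147 / 0.131 = 5.291 hr
C(t) = C0 * exp(-ke*t) = 162 * exp(-0.131*11)
C(11) = 38.34 mg/L


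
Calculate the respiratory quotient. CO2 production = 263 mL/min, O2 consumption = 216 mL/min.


RQ = VCO2 / VO2
RQ = 263 / 216
RQ = 1.218


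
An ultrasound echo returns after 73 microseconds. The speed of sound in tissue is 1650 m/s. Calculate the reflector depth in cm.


depth = c * t / 2
t = 73 us = 7.3000e-05 s
depth = 1650 * 7.3000e-05 / 2
depth = 0.060225 m = 6.0225 cm


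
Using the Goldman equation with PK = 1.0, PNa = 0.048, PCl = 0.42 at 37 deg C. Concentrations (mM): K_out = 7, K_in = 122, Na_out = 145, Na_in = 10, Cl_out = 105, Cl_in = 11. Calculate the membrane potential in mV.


Vm = (RT/F)*ln((PK*Ko + PNa*Nao + PCl*Cli)/(PK*Ki + PNa*Nai + PCl*Clo))
Numer = 18.58, Denom = 166.58
Vm = -58.62 mV


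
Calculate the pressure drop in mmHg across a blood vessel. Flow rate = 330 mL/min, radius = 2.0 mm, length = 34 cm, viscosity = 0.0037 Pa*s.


dP = 8*mu*L*Q / (pi*r^4)
Q = 330 mL/min = 5.5e-06 m^3/s
dP = 1101.19 Pa = 1101.19 / 133.322 mmHg = 8.26 mmHg


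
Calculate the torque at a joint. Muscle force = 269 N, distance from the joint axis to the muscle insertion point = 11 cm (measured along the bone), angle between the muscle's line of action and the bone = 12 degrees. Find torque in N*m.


Torque = F * d * sin(theta)   (moment arm = d*sin(theta))
d = 11 cm = 0.11 m
Torque = 269 * 0.11 * sin(12)
Torque = 6.152 N*m


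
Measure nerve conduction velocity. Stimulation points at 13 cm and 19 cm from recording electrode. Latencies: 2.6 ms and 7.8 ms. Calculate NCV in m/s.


Distance = (19 - 13) / 100 = 0.06 m
dt = (7.8 - 2.6) / 1000 = 0.0052 s
NCV = dist / dt = 11.54 m/s


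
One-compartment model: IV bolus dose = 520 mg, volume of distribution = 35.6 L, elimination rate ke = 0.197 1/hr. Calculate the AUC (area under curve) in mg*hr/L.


C0 = Dose/Vd = 520/35.6 = 14.6067 mg/L
AUC = C0/ke = 14.6067/0.197
AUC = 74.15 mg*hr/L


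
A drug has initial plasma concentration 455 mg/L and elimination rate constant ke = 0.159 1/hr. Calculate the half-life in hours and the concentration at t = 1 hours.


t_half = ln(2) / ke = 0.693147 / 0.159 = 4.359 hr
C(t) = C0 * exp(-ke*t) = 455 * exp(-0.159*1)
C(1) = 388.1 mg/L


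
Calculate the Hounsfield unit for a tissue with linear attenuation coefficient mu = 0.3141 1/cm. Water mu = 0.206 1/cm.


HU = ((mu_tissue - mu_water) / mu_water) * 1000
HU = ((0.3141 - 0.206) / 0.206) * 1000
HU = 524.8


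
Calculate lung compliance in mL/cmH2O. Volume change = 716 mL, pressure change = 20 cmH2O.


C = dV / dP
C = 716 / 20
C = 35.8 mL/cmH2O


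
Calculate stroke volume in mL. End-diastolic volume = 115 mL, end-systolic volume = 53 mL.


SV = EDV - ESV
SV = 115 - 53
SV = 62 mL


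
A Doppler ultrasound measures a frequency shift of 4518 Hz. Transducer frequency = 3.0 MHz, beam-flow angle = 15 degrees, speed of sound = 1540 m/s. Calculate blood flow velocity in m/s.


v = fd * c / (2 * f0 * cos(theta))
v = 4518 * 1540 / (2 * 3.0000e+06 * cos(15))
v = 1.201 m/s


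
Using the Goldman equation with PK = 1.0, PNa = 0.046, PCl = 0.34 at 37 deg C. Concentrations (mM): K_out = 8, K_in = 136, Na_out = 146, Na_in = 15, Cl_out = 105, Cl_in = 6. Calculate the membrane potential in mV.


Vm = (RT/F)*ln((PK*Ko + PNa*Nao + PCl*Cli)/(PK*Ki + PNa*Nai + PCl*Clo))
Numer = 16.756, Denom = 172.39
Vm = -62.3 mV


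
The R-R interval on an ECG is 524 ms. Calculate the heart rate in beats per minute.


HR = 60 / RR_interval(s)
RR = 524 ms = 0.524 s
HR = 60 / 0.524 = 114.5 bpm


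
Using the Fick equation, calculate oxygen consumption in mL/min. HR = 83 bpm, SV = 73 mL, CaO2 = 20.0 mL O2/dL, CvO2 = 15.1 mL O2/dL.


CO = HR*SV = 83*73/1000 = 6.059 L/min
a-v O2 diff = 20.0 - 15.1 = 4.9 mL/dL
VO2 = CO * (CaO2-CvO2) * 10 dL/L
VO2 = 6.059 * 4.9 * 10
VO2 = 296.9 mL/min


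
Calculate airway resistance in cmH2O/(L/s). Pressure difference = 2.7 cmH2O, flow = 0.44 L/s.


R = dP / flow
R = 2.7 / 0.44
R = 6.136 cmH2O/(L/s)


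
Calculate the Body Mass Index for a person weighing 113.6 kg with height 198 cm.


BMI = weight / height^2
height = 198 cm = 1.98 m
BMI = 113.6 / 1.98^2
BMI = 28.98 kg/m^2


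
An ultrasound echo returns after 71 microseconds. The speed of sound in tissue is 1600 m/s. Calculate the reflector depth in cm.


depth = c * t / 2
t = 71 us = 7.1000e-05 s
depth = 1600 * 7.1000e-05 / 2
depth = 0.0568 m = 5.68 cm


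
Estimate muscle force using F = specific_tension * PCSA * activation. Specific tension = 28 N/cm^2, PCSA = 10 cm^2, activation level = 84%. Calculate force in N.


F = sigma * PCSA * activation
F = 28 * 10 * 0.84
F = 235.2 N


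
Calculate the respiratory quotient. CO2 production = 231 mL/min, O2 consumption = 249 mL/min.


RQ = VCO2 / VO2
RQ = 231 / 249
RQ = 0.9277


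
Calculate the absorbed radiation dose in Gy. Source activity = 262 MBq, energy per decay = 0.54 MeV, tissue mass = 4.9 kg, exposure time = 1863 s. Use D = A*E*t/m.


A = 262 MBq = 2.6200e+08 Bq
E = 0.54 MeV = 8.6508e-14 J
D = A*E*t/m = 2.6200e+08*8.6508e-14*1863/4.9
D = 0.008617 Gy


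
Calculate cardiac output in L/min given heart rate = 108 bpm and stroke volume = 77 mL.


CO = HR * SV
CO = 108 * 77 / 1000
CO = 8.316 L/min


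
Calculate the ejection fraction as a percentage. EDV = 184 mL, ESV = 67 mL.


SV = EDV - ESV = 184 - 67 = 117 mL
EF = SV/EDV * 100 = 117/184 * 100
EF = 63.59%


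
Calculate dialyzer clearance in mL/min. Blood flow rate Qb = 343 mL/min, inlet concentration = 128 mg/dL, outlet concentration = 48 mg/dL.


K = Qb * (Cb_in - Cb_out) / Cb_in
K = 343 * (128 - 48) / 128
K = 214.4 mL/min


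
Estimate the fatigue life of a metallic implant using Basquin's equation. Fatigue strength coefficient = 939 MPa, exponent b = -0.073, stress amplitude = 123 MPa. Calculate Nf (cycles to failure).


sigma_a = sigma_f' * (2Nf)^b
2Nf = (sigma_a/sigma_f')^(1/b)
2Nf = (123/939)^(1/-0.073)
2Nf = 1.2376827e+12
Nf = 6.1884e+11


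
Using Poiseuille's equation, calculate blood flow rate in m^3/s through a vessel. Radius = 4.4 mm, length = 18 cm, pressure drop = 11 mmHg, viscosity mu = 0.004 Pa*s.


Q = pi*r^4*dP / (8*mu*L)
r = 0.0044 m, L = 0.18 m
dP = 11 mmHg = 1466.542 Pa
Q = 2.9980e-04 m^3/s


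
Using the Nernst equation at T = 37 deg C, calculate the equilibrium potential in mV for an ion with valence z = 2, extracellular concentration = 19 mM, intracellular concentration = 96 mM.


E = (RT/(zF)) * ln(C_out/C_in)
T = 37 + 273.15 = 310.15 K
E = (8.314 * 310.15 / (2 * 96485)) * ln(19/96)
E = -21.65 mV


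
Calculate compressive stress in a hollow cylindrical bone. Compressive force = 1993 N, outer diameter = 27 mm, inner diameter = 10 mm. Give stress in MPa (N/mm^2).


A = pi*(r_o^2 - r_i^2)
r_o = 13.5 mm, r_i = 5 mm
A = 494.015 mm^2
sigma = F/A = 1993 / 494.015
sigma = 4.034 MPa


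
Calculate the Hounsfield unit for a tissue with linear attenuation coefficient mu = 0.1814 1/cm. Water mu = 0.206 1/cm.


HU = ((mu_tissue - mu_water) / mu_water) * 1000
HU = ((0.1814 - 0.206) / 0.206) * 1000
HU = -119.4


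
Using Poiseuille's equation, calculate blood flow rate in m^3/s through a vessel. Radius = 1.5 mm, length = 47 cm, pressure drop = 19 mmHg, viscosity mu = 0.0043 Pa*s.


Q = pi*r^4*dP / (8*mu*L)
r = 0.0015 m, L = 0.47 m
dP = 19 mmHg = 2533.118 Pa
Q = 2.4918e-06 m^3/s


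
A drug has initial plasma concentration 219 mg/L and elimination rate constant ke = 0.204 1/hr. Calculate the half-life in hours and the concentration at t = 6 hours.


t_half = ln(2) / ke = 0.693147 / 0.204 = 3.398 hr
C(t) = C0 * exp(-ke*t) = 219 * exp(-0.204*6)
C(6) = 64.4 mg/L


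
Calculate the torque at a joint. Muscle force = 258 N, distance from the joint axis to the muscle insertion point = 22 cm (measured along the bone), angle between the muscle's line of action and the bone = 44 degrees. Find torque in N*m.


Torque = F * d * sin(theta)   (moment arm = d*sin(theta))
d = 22 cm = 0.22 m
Torque = 258 * 0.22 * sin(44)
Torque = 39.43 N*m


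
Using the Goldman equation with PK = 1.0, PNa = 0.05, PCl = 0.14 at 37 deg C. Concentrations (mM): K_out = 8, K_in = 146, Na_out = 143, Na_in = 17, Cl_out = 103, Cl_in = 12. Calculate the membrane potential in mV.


Vm = (RT/F)*ln((PK*Ko + PNa*Nao + PCl*Cli)/(PK*Ki + PNa*Nai + PCl*Clo))
Numer = 16.83, Denom = 161.27
Vm = -60.4 mV


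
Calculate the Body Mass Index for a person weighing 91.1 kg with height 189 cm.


BMI = weight / height^2
height = 189 cm = 1.89 m
BMI = 91.1 / 1.89^2
BMI = 25.5 kg/m^2


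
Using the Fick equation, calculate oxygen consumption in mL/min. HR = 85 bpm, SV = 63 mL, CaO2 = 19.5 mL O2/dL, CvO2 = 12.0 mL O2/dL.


CO = HR*SV = 85*63/1000 = 5.355 L/min
a-v O2 diff = 19.5 - 12.0 = 7.5 mL/dL
VO2 = CO * (CaO2-CvO2) * 10 dL/L
VO2 = 5.355 * 7.5 * 10
VO2 = 401.6 mL/min


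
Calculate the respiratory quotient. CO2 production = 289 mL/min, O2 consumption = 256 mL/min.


RQ = VCO2 / VO2
RQ = 289 / 256
RQ = 1.129


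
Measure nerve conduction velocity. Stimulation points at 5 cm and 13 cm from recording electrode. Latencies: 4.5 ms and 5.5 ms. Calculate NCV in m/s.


Distance = (13 - 5) / 100 = 0.08 m
dt = (5.5 - 4.5) / 1000 = 0.001 s
NCV = dist / dt = 80 m/s


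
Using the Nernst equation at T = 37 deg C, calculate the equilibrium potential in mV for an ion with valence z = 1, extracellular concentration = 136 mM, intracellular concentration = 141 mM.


E = (RT/(zF)) * ln(C_out/C_in)
T = 37 + 273.15 = 310.15 K
E = (8.314 * 310.15 / (1 * 96485)) * ln(136/141)
E = -0.9649 mV


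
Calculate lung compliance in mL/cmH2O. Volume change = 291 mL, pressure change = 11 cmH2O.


C = dV / dP
C = 291 / 11
C = 26.45 mL/cmH2O


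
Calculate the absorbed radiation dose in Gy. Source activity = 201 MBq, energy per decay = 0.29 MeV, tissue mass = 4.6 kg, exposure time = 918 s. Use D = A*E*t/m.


A = 201 MBq = 2.0100e+08 Bq
E = 0.29 MeV = 4.6458e-14 J
D = A*E*t/m = 2.0100e+08*4.6458e-14*918/4.6
D = 0.001864 Gy


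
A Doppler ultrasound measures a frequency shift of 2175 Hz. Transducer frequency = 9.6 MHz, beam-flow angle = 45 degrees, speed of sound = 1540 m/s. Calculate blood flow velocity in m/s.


v = fd * c / (2 * f0 * cos(theta))
v = 2175 * 1540 / (2 * 9.6000e+06 * cos(45))
v = 0.2467 m/s


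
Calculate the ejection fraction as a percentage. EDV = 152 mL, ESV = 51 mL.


SV = EDV - ESV = 152 - 51 = 101 mL
EF = SV/EDV * 100 = 101/152 * 100
EF = 66.45%


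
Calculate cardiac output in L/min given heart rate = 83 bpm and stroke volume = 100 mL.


CO = HR * SV
CO = 83 * 100 / 1000
CO = 8.3 L/min


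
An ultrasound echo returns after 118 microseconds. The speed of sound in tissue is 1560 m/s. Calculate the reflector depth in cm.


depth = c * t / 2
t = 118 us = 1.1800e-04 s
depth = 1560 * 1.1800e-04 / 2
depth = 0.09204 m = 9.204 cm


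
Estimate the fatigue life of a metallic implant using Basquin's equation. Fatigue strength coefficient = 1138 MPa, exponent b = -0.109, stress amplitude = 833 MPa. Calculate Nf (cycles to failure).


sigma_a = sigma_f' * (2Nf)^b
2Nf = (sigma_a/sigma_f')^(1/b)
2Nf = (833/1138)^(1/-0.109)
2Nf = 17.50226
Nf = 8.751


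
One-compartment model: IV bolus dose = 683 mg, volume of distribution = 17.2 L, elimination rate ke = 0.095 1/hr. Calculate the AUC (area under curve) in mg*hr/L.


C0 = Dose/Vd = 683/17.2 = 39.7093 mg/L
AUC = C0/ke = 39.7093/0.095
AUC = 418 mg*hr/L


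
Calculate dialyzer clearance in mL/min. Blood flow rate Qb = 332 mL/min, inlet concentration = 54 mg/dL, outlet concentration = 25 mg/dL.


K = Qb * (Cb_in - Cb_out) / Cb_in
K = 332 * (54 - 25) / 54
K = 178.3 mL/min


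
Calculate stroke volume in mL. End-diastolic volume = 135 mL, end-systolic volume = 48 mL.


SV = EDV - ESV
SV = 135 - 48
SV = 87 mL


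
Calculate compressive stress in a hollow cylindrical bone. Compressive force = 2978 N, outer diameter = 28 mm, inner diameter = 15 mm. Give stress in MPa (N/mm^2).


A = pi*(r_o^2 - r_i^2)
r_o = 14 mm, r_i = 7.5 mm
A = 439.038 mm^2
sigma = F/A = 2978 / 439.038
sigma = 6.783 MPa


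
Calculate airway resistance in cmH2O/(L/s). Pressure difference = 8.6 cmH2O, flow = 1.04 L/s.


R = dP / flow
R = 8.6 / 1.04
R = 8.269 cmH2O/(L/s)


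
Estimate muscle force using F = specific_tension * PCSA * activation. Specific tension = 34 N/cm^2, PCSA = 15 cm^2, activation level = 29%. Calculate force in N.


F = sigma * PCSA * activation
F = 34 * 15 * 0.29
F = 147.9 N


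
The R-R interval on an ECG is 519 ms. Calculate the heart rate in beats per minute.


HR = 60 / RR_interval(s)
RR = 519 ms = 0.519 s
HR = 60 / 0.519 = 115.6 bpm


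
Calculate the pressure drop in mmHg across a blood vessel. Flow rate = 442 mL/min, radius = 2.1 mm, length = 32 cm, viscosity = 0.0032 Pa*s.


dP = 8*mu*L*Q / (pi*r^4)
Q = 442 mL/min = 7.36667e-06 m^3/s
dP = 987.721 Pa = 987.721 / 133.322 mmHg = 7.409 mmHg


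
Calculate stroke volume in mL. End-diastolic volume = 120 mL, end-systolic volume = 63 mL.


SV = EDV - ESV
SV = 120 - 63
SV = 57 mL


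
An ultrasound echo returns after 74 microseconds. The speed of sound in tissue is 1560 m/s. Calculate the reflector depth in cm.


depth = c * t / 2
t = 74 us = 7.4000e-05 s
depth = 1560 * 7.4000e-05 / 2
depth = 0.05772 m = 5.772 cm


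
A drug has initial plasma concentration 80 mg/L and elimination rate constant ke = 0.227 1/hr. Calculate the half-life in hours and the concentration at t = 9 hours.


t_half = ln(2) / ke = 0.693147 / 0.227 = 3.054 hr
C(t) = C0 * exp(-ke*t) = 80 * exp(-0.227*9)
C(9) = 10.37 mg/L


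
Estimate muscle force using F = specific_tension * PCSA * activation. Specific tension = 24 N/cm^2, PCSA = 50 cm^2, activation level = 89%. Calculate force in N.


F = sigma * PCSA * activation
F = 24 * 50 * 0.89
F = 1068 N


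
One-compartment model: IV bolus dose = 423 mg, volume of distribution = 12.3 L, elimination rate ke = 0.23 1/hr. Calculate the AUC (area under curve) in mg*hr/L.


C0 = Dose/Vd = 423/12.3 = 34.3902 mg/L
AUC = C0/ke = 34.3902/0.23
AUC = 149.5 mg*hr/L
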